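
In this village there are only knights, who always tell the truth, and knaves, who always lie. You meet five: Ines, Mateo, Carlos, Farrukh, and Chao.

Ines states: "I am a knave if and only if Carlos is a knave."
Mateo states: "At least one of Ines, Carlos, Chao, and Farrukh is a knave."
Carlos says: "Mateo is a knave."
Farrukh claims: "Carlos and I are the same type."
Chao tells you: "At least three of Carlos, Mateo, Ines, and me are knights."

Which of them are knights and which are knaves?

Ines: knight, Mateo: knave, Carlos: knight, Farrukh: knight, Chao: knight

Consider Ines. Suppose Ines is a knave.
Then no assignment of the remaining roles makes every statement match its speaker's type — contradiction.
So Ines is a knight.
Consider Mateo. Suppose Mateo is a knight.
Then no assignment of the remaining roles makes every statement match its speaker's type — contradiction.
So Mateo is a knave.
With that fixed, Carlos's statement is true, so Carlos is a knight.
Consider Farrukh. Suppose Farrukh is a knave.
Then Mateo's statement comes out true, contradicting Mateo being a knave.
So Farrukh is a knight.
Consider Chao. Suppose Chao is a knave.
Then Mateo's statement comes out true, contradicting Mateo being a knave.
So Chao is a knight.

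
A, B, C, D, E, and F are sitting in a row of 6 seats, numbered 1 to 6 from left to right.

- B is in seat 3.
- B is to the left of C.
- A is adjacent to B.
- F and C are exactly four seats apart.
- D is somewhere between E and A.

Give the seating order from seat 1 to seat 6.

From clue 1: B → seat 3.
From clues 1–2: C is in {4,5,6}.
From clues 1–3: A is in {2,4}.
From clues 1–5: F → seat 1, A → seat 2, D → seat 4, C → seat 5, E → seat 6.

F, A, B, D, C, E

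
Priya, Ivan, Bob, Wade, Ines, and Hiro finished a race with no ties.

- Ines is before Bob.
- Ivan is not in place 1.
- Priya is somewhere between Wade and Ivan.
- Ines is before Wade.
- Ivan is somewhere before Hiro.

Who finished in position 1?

Ines

With clue 1, Bob is ruled out for place 1.
With clues 1–2, Ivan is ruled out for place 1.
With clues 1–3, Priya is ruled out for place 1.
With clues 1–4, Wade is ruled out for place 1.
With clues 1–5, Hiro is ruled out for place 1.
So place 1 is Ines.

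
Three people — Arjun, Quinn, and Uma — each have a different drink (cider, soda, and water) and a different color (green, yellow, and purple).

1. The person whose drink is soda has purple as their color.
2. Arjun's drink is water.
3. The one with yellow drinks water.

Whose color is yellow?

With clues 1–3, Quinn and Uma are impossible for the one with color yellow.
That leaves Arjun.

Arjun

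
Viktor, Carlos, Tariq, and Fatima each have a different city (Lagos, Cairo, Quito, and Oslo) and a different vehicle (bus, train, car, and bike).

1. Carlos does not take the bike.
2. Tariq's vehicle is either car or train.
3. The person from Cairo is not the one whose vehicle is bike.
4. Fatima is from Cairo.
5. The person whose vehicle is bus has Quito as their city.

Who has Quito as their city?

With clues 1–4, Fatima is impossible for the one with city Quito.
With clues 1–5, Tariq and Viktor are impossible for the one with city Quito.
That leaves Carlos.

Carlos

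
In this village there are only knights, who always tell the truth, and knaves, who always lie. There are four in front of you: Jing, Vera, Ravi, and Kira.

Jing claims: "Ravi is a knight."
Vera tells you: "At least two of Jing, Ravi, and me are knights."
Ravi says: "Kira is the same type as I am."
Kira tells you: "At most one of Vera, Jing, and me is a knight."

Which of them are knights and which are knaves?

Consider Jing. Suppose Jing is a knight.
Then no assignment of the remaining roles makes every statement match its speaker's type — contradiction.
So Jing is a knave.
Consider Vera. Suppose Vera is a knight.
Then whichever role Kira has, Kira's statement has the wrong truth value — contradiction.
So Vera is a knave.
With that fixed, Kira's statement is true, so Kira is a knight.
Consider Ravi. Suppose Ravi is a knight.
Then Jing's statement comes out true, contradicting Jing being a knave.
So Ravi is a knave.

Jing: knave, Vera: knave, Ravi: knave, Kira: knight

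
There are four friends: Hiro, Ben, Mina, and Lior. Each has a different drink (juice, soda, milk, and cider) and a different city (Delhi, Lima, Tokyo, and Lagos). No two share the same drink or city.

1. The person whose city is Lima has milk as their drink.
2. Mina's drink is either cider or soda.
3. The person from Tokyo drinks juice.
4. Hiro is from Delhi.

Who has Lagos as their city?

With clues 1–4, Ben, Hiro, and Lior are impossible for the one with city Lagos.
That leaves Mina.

Mina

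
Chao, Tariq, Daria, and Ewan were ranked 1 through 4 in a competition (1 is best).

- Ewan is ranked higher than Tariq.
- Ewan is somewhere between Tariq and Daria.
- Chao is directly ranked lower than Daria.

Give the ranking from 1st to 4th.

Daria, Chao, Ewan, Tariq

From clue 1: Tariq is in {2,3,4}.
From clues 1–2: Tariq is in {3,4}.
From clues 1–3: Daria → rank 1, Chao → rank 2, Ewan → rank 3, Tariq → rank 4.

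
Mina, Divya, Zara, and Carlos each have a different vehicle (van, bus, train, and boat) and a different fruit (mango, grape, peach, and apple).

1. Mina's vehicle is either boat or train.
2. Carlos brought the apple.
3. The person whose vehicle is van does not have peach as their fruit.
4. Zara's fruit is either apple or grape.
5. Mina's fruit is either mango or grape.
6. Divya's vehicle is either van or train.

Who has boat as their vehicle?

Mina

With clues 1–6, Carlos, Divya, and Zara are impossible for the one with vehicle boat.
That leaves Mina.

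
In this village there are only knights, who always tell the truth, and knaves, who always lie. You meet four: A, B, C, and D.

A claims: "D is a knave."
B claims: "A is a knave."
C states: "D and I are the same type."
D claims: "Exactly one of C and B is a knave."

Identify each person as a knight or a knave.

Consider A. Suppose A is a knight.
Then no assignment of the remaining roles makes every statement match its speaker's type — contradiction.
So A is a knave.
With that fixed, B's statement is true, so B is a knight.
Consider C. Suppose C is a knight.
Then no assignment of the remaining roles makes every statement match its speaker's type — contradiction.
So C is a knave.
With that fixed, D's statement is true, so D is a knight.

A: knave, B: knight, C: knave, D: knight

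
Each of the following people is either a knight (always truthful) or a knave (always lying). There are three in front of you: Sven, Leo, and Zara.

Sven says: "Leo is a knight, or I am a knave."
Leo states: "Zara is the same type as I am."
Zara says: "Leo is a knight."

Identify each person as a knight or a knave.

Consider Sven. Suppose Sven is a knave.
Then Sven's own statement would have to be false, but it can't be — contradiction.
So Sven is a knight.
Consider Leo. Suppose Leo is a knave.
Then Sven's statement comes out false, contradicting Sven being a knight.
So Leo is a knight.
With that fixed, Zara's statement is true, so Zara is a knight.

Sven: knight, Leo: knight, Zara: knight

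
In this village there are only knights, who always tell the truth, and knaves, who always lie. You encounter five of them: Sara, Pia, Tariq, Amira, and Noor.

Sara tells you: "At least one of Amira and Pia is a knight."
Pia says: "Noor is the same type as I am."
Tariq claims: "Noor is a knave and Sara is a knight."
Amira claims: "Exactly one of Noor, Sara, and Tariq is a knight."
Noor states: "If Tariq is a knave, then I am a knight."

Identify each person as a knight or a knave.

Sara: knight, Pia: knight, Tariq: knave, Amira: knave, Noor: knight

Consider Sara. Suppose Sara is a knave.
Then no assignment of the remaining roles makes every statement match its speaker's type — contradiction.
So Sara is a knight.
Consider Pia. Suppose Pia is a knave.
Then no assignment of the remaining roles makes every statement match its speaker's type — contradiction.
So Pia is a knight.
Consider Tariq. Suppose Tariq is a knight.
Then no assignment of the remaining roles makes every statement match its speaker's type — contradiction.
So Tariq is a knave.
Consider Amira. Suppose Amira is a knight.
Then no assignment of the remaining roles makes every statement match its speaker's type — contradiction.
So Amira is a knave.
Consider Noor. Suppose Noor is a knave.
Then Pia's statement comes out false, contradicting Pia being a knight.
So Noor is a knight.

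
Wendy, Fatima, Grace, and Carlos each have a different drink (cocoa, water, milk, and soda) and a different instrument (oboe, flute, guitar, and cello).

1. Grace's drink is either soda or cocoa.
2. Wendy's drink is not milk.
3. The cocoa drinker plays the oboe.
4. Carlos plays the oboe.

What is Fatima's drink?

milk

With clues 1–4, cocoa, soda, and water are impossible for Fatima's drink.
That leaves milk.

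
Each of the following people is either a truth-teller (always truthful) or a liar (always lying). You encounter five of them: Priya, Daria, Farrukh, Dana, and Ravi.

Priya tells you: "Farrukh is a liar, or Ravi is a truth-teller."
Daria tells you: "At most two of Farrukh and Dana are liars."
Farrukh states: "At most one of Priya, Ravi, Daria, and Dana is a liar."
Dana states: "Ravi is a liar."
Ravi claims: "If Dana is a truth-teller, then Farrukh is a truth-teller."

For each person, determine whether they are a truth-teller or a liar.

Priya: truth-teller, Daria: truth-teller, Farrukh: truth-teller, Dana: liar, Ravi: truth-teller

Regardless of anyone's role, Daria's statement is true, so Daria is a truth-teller.
Consider Priya. Suppose Priya is a liar.
Then no assignment of the remaining roles makes every statement match its speaker's type — contradiction.
So Priya is a truth-teller.
Consider Farrukh. Suppose Farrukh is a liar.
Then no assignment of the remaining roles makes every statement match its speaker's type — contradiction.
So Farrukh is a truth-teller.
With that fixed, Ravi's statement is true, so Ravi is a truth-teller.
With that fixed, Dana's statement is false, so Dana is a liar.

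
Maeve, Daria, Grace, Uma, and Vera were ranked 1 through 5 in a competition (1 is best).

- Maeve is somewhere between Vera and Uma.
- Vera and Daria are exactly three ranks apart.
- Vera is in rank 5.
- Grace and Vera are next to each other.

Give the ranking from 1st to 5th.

From clue 1: Maeve is in {2,3,4}.
From clues 1–3: Daria → rank 2, Vera → rank 5.
From clues 1–4: Uma → rank 1, Maeve → rank 3, Grace → rank 4.

Uma, Daria, Maeve, Grace, Vera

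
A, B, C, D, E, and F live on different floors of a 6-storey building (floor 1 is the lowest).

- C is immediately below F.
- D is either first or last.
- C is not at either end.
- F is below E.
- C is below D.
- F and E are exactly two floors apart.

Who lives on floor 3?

F

With clues 1–2, D is ruled out for floor 3.
With clues 1–4, E is ruled out for floor 3.
With clues 1–5, A and B are ruled out for floor 3.
With clues 1–6, C is ruled out for floor 3.
So floor 3 is F.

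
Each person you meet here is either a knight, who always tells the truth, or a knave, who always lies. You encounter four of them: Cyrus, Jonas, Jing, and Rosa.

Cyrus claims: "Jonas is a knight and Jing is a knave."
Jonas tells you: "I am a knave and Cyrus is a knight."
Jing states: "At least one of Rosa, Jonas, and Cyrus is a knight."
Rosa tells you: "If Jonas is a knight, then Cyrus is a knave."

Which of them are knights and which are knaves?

Consider Cyrus. Suppose Cyrus is a knight.
Then whichever role Jonas has, Jonas's statement has the wrong truth value — contradiction.
So Cyrus is a knave.
With that fixed, Jonas's statement is false, so Jonas is a knave.
With that fixed, Rosa's statement is true, so Rosa is a knight.
With that fixed, Jing's statement is true, so Jing is a knight.

Cyrus: knave, Jonas: knave, Jing: knight, Rosa: knight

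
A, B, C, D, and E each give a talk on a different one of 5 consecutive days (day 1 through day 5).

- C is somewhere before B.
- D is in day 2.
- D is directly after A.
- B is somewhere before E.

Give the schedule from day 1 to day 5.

From clue 1: B is in {2,3,4,5}.
From clues 1–2: D → day 2.
From clues 1–3: A → day 1.
From clues 1–4: C → day 3, B → day 4, E → day 5.

A, D, C, B, E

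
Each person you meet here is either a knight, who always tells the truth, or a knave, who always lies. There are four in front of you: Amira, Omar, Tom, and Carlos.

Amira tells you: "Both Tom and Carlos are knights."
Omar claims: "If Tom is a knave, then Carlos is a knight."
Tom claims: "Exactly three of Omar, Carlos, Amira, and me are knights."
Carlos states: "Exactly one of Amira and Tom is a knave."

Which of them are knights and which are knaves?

Consider Amira. Suppose Amira is a knight.
Then no assignment of the remaining roles makes every statement match its speaker's type — contradiction.
So Amira is a knave.
Consider Omar. Suppose Omar is a knight.
Then no assignment of the remaining roles makes every statement match its speaker's type — contradiction.
So Omar is a knave.
With that fixed, Tom's statement is false, so Tom is a knave.
With that fixed, Carlos's statement is false, so Carlos is a knave.

Amira: knave, Omar: knave, Tom: knave, Carlos: knave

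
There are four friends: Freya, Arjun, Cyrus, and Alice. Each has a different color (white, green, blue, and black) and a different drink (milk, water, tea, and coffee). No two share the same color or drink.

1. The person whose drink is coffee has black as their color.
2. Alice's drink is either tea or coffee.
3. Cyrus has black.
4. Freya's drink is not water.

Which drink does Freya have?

milk

With clues 1–3, coffee and tea are impossible for Freya's drink.
With clues 1–4, water is impossible for Freya's drink.
That leaves milk.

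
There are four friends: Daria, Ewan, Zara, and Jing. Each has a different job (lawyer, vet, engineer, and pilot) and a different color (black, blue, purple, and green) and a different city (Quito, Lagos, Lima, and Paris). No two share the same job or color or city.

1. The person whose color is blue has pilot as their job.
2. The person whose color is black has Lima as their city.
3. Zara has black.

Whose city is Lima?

With clues 1–3, Daria, Ewan, and Jing are impossible for the one with city Lima.
That leaves Zara.

Zara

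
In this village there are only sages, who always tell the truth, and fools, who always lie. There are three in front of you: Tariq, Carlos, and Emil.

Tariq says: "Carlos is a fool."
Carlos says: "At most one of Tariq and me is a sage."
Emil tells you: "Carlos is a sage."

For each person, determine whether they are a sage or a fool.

Tariq: fool, Carlos: sage, Emil: sage

Consider Tariq. Suppose Tariq is a sage.
Then whichever role Carlos has, Carlos's statement has the wrong truth value — contradiction.
So Tariq is a fool.
With that fixed, Carlos's statement is true, so Carlos is a sage.
With that fixed, Emil's statement is true, so Emil is a sage.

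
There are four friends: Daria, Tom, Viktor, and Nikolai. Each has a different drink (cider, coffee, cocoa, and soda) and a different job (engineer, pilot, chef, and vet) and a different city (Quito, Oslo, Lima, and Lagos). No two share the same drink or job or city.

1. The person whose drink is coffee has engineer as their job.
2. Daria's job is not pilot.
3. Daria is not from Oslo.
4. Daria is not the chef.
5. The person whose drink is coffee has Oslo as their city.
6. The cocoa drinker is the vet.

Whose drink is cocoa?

With clues 1–6, Nikolai, Tom, and Viktor are impossible for the one with drink cocoa.
That leaves Daria.

Daria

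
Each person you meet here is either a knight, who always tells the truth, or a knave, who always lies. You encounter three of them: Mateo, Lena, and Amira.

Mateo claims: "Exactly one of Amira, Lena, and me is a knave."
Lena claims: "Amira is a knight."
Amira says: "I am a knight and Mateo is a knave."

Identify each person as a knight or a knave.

Mateo: knave, Lena: knave, Amira: knave

Consider Mateo. Suppose Mateo is a knight.
Then no assignment of the remaining roles makes every statement match its speaker's type — contradiction.
So Mateo is a knave.
Consider Lena. Suppose Lena is a knight.
Then no assignment of the remaining roles makes every statement match its speaker's type — contradiction.
So Lena is a knave.
Consider Amira. Suppose Amira is a knight.
Then Lena's statement comes out true, contradicting Lena being a knave.
So Amira is a knave.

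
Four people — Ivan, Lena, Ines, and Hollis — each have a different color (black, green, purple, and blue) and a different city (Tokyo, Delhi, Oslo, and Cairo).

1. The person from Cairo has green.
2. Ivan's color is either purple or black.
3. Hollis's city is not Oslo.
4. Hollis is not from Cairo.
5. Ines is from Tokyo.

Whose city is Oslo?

Ivan

With clues 1–3, Hollis is impossible for the one with city Oslo.
With clues 1–5, Ines and Lena are impossible for the one with city Oslo.
That leaves Ivan.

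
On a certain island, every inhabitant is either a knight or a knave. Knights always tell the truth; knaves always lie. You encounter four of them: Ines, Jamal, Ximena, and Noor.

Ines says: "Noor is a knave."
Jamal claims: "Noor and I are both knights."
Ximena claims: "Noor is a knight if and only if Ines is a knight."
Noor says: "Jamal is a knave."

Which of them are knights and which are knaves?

Ines: knave, Jamal: knave, Ximena: knave, Noor: knight

Consider Ines. Suppose Ines is a knight.
Then no assignment of the remaining roles makes every statement match its speaker's type — contradiction.
So Ines is a knave.
Consider Jamal. Suppose Jamal is a knight.
Then no assignment of the remaining roles makes every statement match its speaker's type — contradiction.
So Jamal is a knave.
With that fixed, Noor's statement is true, so Noor is a knight.
With that fixed, Ximena's statement is false, so Ximena is a knave.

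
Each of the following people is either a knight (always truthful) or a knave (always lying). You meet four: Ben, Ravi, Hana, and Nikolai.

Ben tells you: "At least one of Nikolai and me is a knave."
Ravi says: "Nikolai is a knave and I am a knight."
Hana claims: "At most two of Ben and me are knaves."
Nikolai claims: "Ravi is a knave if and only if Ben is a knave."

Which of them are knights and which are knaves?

Regardless of anyone's role, Hana's statement is true, so Hana is a knight.
Consider Ben. Suppose Ben is a knave.
Then Ben's own statement would have to be false, but it can't be — contradiction.
So Ben is a knight.
Consider Ravi. Suppose Ravi is a knight.
Then no assignment of the remaining roles makes every statement match its speaker's type — contradiction.
So Ravi is a knave.
With that fixed, Nikolai's statement is false, so Nikolai is a knave.

Ben: knight, Ravi: knave, Hana: knight, Nikolai: knave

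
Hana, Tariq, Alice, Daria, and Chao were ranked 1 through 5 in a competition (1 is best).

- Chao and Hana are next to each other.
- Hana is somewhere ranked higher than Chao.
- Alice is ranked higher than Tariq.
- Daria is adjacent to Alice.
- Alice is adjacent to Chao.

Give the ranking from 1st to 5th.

Hana, Chao, Alice, Daria, Tariq

From clues 1–2: Hana is in {1,2,3,4}.
From clues 1–4: Tariq is in {3,5}.
From clues 1–5: Hana → rank 1, Chao → rank 2, Alice → rank 3, Daria → rank 4, Tariq → rank 5.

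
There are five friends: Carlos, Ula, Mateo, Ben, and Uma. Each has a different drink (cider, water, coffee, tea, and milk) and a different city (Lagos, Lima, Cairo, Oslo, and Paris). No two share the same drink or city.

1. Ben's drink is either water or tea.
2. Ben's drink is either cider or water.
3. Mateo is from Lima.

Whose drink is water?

With clues 1–2, Carlos, Mateo, Ula, and Uma are impossible for the one with drink water.
That leaves Ben.

Ben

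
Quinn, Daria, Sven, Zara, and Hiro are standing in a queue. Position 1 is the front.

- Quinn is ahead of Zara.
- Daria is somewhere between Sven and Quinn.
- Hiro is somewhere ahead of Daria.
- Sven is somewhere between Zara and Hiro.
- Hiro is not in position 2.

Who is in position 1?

Hiro

With clue 1, Zara is ruled out for position 1.
With clues 1–2, Daria is ruled out for position 1.
With clues 1–4, Sven is ruled out for position 1.
With clues 1–5, Quinn is ruled out for position 1.
So position 1 is Hiro.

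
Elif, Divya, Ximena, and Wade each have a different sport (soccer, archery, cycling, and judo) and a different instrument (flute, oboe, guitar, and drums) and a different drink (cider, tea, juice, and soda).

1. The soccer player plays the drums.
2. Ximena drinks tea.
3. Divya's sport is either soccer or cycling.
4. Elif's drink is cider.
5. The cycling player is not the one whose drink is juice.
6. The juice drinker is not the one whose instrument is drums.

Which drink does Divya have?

With clues 1–2, tea is impossible for Divya's drink.
With clues 1–4, cider is impossible for Divya's drink.
With clues 1–6, juice is impossible for Divya's drink.
That leaves soda.

soda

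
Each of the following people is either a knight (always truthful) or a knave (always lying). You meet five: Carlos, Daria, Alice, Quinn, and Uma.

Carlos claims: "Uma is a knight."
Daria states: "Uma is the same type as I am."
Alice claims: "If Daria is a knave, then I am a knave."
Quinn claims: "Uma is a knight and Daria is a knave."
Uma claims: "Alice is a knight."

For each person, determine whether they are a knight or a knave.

Consider Carlos. Suppose Carlos is a knave.
Then no assignment of the remaining roles makes every statement match its speaker's type — contradiction.
So Carlos is a knight.
Consider Daria. Suppose Daria is a knave.
Then whichever role Alice has, Alice's statement has the wrong truth value — contradiction.
So Daria is a knight.
With that fixed, Alice's statement is true, so Alice is a knight.
With that fixed, Quinn's statement is false, so Quinn is a knave.
With that fixed, Uma's statement is true, so Uma is a knight.

Carlos: knight, Daria: knight, Alice: knight, Quinn: knave, Uma: knight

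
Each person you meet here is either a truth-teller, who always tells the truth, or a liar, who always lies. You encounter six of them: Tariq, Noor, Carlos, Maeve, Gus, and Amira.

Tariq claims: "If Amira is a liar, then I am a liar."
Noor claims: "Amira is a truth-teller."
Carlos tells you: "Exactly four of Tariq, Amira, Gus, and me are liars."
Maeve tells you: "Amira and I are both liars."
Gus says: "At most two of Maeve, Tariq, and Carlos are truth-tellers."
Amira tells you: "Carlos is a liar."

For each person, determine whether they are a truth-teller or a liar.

Tariq: truth-teller, Noor: truth-teller, Carlos: liar, Maeve: liar, Gus: truth-teller, Amira: truth-teller

Consider Tariq. Suppose Tariq is a liar.
Then Tariq's own statement would have to be false, but it can't be — contradiction.
So Tariq is a truth-teller.
With that fixed, Carlos's statement is false, so Carlos is a liar.
With that fixed, Gus's statement is true, so Gus is a truth-teller.
With that fixed, Amira's statement is true, so Amira is a truth-teller.
With that fixed, Noor's statement is true, so Noor is a truth-teller.
With that fixed, Maeve's statement is false, so Maeve is a liar.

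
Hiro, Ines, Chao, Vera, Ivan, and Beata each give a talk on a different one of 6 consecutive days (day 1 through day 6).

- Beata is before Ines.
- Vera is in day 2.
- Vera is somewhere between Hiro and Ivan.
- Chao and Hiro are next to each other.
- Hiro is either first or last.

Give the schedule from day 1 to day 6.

Ivan, Vera, Beata, Ines, Chao, Hiro

From clue 1: Ines is in {2,3,4,5,6}.
From clues 1–2: Vera → day 2.
From clues 1–3: Ines is in {4,5,6}.
From clues 1–4: Ivan → day 1.
From clues 1–5: Beata → day 3, Ines → day 4, Chao → day 5, Hiro → day 6.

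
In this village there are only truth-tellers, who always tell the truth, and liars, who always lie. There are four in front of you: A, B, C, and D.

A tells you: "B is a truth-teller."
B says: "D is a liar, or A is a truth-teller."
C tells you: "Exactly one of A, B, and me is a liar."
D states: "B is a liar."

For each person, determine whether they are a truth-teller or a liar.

A: liar, B: liar, C: liar, D: truth-teller

Consider A. Suppose A is a truth-teller.
Then no assignment of the remaining roles makes every statement match its speaker's type — contradiction.
So A is a liar.
Consider B. Suppose B is a truth-teller.
Then A's statement comes out true, contradicting A being a liar.
So B is a liar.
With that fixed, C's statement is false, so C is a liar.
With that fixed, D's statement is true, so D is a truth-teller.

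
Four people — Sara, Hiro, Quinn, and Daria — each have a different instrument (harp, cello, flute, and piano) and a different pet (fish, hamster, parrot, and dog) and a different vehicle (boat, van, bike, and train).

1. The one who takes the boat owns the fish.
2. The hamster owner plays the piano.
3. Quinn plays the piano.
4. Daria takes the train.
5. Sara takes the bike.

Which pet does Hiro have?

With clues 1–3, hamster is impossible for Hiro's pet.
With clues 1–5, dog and parrot are impossible for Hiro's pet.
That leaves fish.

fish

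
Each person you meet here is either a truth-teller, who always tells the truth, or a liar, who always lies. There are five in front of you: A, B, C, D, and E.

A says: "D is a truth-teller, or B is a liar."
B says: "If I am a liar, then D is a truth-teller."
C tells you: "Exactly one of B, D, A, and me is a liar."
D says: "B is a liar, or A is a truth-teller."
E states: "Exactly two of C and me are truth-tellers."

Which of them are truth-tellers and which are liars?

Consider A. Suppose A is a truth-teller.
Then no assignment of the remaining roles makes every statement match its speaker's type — contradiction.
So A is a liar.
Consider B. Suppose B is a liar.
Then A's statement comes out true, contradicting A being a liar.
So B is a truth-teller.
With that fixed, D's statement is false, so D is a liar.
With that fixed, C's statement is false, so C is a liar.
With that fixed, E's statement is false, so E is a liar.

A: liar, B: truth-teller, C: liar, D: liar, E: liar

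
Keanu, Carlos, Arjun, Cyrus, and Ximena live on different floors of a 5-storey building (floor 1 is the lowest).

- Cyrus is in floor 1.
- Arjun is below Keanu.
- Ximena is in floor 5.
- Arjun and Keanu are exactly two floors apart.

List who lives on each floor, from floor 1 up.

From clue 1: Cyrus → floor 1.
From clues 1–2: Keanu is in {3,4,5}.
From clues 1–3: Ximena → floor 5.
From clues 1–4: Arjun → floor 2, Carlos → floor 3, Keanu → floor 4.

Cyrus, Arjun, Carlos, Keanu, Ximena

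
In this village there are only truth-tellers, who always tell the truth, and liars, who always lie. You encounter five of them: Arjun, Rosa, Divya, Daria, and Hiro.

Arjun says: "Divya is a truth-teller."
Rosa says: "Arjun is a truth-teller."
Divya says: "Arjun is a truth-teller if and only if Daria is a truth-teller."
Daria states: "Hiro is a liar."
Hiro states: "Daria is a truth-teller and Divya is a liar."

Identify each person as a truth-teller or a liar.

Arjun: truth-teller, Rosa: truth-teller, Divya: truth-teller, Daria: truth-teller, Hiro: liar

Consider Arjun. Suppose Arjun is a liar.
Then no assignment of the remaining roles makes every statement match its speaker's type — contradiction.
So Arjun is a truth-teller.
With that fixed, Rosa's statement is true, so Rosa is a truth-teller.
Consider Divya. Suppose Divya is a liar.
Then Arjun's statement comes out false, contradicting Arjun being a truth-teller.
So Divya is a truth-teller.
With that fixed, Hiro's statement is false, so Hiro is a liar.
With that fixed, Daria's statement is true, so Daria is a truth-teller.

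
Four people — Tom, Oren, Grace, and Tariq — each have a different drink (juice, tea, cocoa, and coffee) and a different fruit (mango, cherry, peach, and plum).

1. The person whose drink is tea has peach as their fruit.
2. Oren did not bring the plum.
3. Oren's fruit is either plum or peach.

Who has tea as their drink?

Oren

With clues 1–3, Grace, Tariq, and Tom are impossible for the one with drink tea.
That leaves Oren.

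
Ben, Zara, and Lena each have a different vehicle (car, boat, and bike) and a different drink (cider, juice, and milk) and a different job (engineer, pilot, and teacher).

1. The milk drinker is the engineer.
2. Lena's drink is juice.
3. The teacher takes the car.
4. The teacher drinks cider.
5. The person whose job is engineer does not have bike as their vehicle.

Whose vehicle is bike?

With clues 1–5, Ben and Zara are impossible for the one with vehicle bike.
That leaves Lena.

Lena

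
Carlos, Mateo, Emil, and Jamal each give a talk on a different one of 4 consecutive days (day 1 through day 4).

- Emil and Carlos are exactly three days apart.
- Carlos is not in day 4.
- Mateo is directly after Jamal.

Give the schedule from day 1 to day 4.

Carlos, Jamal, Mateo, Emil

From clue 1: Carlos is in {1,4}.
From clues 1–2: Carlos → day 1, Emil → day 4.
From clues 1–3: Jamal → day 2, Mateo → day 3.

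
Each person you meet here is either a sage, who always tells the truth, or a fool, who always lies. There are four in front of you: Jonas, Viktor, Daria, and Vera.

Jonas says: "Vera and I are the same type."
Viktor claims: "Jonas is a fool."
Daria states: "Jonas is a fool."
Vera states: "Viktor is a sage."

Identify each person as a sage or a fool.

Consider Jonas. Suppose Jonas is a sage.
Then no assignment of the remaining roles makes every statement match its speaker's type — contradiction.
So Jonas is a fool.
With that fixed, Viktor's statement is true, so Viktor is a sage.
With that fixed, Daria's statement is true, so Daria is a sage.
With that fixed, Vera's statement is true, so Vera is a sage.

Jonas: fool, Viktor: sage, Daria: sage, Vera: sage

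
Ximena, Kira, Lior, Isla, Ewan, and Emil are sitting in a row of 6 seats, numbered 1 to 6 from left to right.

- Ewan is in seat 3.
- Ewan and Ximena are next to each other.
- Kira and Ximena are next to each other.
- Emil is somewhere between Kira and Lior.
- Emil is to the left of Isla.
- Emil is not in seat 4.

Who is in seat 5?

With clue 1, Ewan is ruled out for seat 5.
With clues 1–2, Ximena is ruled out for seat 5.
With clues 1–5, Emil is ruled out for seat 5.
With clues 1–6, Isla and Lior are ruled out for seat 5.
So seat 5 is Kira.

Kira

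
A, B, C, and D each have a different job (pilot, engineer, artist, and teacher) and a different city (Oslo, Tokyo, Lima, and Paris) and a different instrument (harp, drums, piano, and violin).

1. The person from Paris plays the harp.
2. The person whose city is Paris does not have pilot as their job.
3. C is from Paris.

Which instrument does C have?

With clues 1–3, drums, piano, and violin are impossible for C's instrument.
That leaves harp.

harp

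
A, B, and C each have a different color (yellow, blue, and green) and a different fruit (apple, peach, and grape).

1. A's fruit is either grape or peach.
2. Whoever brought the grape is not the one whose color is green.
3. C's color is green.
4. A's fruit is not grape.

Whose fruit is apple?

Clue 1 rules out A for the one with fruit apple.
With clues 1–4, B is impossible for the one with fruit apple.
That leaves C.

C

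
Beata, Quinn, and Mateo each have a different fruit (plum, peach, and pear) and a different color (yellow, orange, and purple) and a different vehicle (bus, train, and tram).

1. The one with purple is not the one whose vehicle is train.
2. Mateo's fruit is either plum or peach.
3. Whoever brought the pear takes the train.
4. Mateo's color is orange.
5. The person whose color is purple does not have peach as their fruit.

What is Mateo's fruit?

With clues 1–2, pear is impossible for Mateo's fruit.
With clues 1–5, plum is impossible for Mateo's fruit.
That leaves peach.

peach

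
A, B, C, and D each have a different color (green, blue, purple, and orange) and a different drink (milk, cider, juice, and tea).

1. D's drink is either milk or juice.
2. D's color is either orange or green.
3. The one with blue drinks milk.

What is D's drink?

juice

Clue 1 rules out cider and tea for D's drink.
With clues 1–3, milk is impossible for D's drink.
That leaves juice.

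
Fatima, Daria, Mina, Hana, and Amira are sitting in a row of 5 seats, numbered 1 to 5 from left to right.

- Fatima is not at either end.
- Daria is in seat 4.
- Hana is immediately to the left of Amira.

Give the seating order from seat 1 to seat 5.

From clue 1: Fatima is in {2,3,4}.
From clues 1–2: Daria → seat 4.
From clues 1–3: Hana → seat 1, Amira → seat 2, Fatima → seat 3, Mina → seat 5.

Hana, Amira, Fatima, Daria, Mina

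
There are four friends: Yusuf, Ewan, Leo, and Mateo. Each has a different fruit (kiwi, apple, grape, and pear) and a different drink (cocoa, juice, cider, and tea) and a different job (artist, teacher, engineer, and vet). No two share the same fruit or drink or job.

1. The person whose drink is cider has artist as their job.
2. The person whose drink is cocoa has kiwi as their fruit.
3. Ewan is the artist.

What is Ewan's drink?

With clues 1–3, cocoa, juice, and tea are impossible for Ewan's drink.
That leaves cider.

cider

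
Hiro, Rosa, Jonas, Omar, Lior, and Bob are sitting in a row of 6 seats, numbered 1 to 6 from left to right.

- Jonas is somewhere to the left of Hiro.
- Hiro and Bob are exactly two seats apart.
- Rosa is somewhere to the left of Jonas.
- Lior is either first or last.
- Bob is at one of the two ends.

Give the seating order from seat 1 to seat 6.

From clue 1: Hiro is in {2,3,4,5,6}.
From clues 1–3: Rosa is in {1,2,3}.
From clues 1–4: Lior is in {1,6}.
From clues 1–5: Lior → seat 1, Rosa → seat 2, Jonas → seat 3, Hiro → seat 4, Omar → seat 5, Bob → seat 6.

Lior, Rosa, Jonas, Hiro, Omar, Bob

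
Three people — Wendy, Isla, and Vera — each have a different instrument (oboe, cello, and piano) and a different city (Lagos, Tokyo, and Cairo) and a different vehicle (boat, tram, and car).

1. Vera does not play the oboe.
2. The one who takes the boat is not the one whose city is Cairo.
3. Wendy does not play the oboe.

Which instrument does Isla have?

With clues 1–3, cello and piano are impossible for Isla's instrument.
That leaves oboe.

oboe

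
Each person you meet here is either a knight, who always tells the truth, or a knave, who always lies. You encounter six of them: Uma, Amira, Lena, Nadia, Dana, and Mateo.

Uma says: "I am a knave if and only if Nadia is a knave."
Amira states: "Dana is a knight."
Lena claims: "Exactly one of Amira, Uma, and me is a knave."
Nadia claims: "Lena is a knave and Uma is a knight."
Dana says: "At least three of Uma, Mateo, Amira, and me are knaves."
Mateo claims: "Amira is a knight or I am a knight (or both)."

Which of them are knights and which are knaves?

Consider Uma. Suppose Uma is a knave.
Then no assignment of the remaining roles makes every statement match its speaker's type — contradiction.
So Uma is a knight.
Consider Amira. Suppose Amira is a knight.
Then whichever role Lena has, Lena's statement has the wrong truth value — contradiction.
So Amira is a knave.
Consider Lena. Suppose Lena is a knight.
Then no assignment of the remaining roles makes every statement match its speaker's type — contradiction.
So Lena is a knave.
With that fixed, Nadia's statement is true, so Nadia is a knight.
Consider Dana. Suppose Dana is a knight.
Then Amira's statement comes out true, contradicting Amira being a knave.
So Dana is a knave.
Consider Mateo. Suppose Mateo is a knave.
Then Dana's statement comes out true, contradicting Dana being a knave.
So Mateo is a knight.

Uma: knight, Amira: knave, Lena: knave, Nadia: knight, Dana: knave, Mateo: knight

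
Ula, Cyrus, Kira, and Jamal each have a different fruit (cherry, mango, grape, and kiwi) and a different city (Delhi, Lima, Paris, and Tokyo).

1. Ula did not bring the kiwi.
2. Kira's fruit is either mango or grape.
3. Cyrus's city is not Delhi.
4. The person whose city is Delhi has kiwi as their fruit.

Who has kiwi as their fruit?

Clue 1 rules out Ula for the one with fruit kiwi.
With clues 1–2, Kira is impossible for the one with fruit kiwi.
With clues 1–4, Cyrus is impossible for the one with fruit kiwi.
That leaves Jamal.

Jamal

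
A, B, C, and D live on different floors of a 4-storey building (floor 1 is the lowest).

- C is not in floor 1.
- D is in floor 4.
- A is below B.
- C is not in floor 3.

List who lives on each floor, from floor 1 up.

From clue 1: C is in {2,3,4}.
From clues 1–2: D → floor 4.
From clues 1–3: A → floor 1.
From clues 1–4: C → floor 2, B → floor 3.

A, C, B, D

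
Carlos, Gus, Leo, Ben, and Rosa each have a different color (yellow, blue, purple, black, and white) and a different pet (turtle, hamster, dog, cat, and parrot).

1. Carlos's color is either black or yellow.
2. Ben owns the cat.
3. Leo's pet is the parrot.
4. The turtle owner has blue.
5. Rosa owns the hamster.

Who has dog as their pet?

With clues 1–2, Ben is impossible for the one with pet dog.
With clues 1–3, Leo is impossible for the one with pet dog.
With clues 1–5, Gus and Rosa are impossible for the one with pet dog.
That leaves Carlos.

Carlos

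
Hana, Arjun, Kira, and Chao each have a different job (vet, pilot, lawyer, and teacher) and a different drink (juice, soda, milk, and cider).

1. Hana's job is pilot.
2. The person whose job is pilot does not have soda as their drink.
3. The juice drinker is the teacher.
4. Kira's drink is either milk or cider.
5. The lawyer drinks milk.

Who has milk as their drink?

Kira

With clues 1–4, Arjun and Chao are impossible for the one with drink milk.
With clues 1–5, Hana is impossible for the one with drink milk.
That leaves Kira.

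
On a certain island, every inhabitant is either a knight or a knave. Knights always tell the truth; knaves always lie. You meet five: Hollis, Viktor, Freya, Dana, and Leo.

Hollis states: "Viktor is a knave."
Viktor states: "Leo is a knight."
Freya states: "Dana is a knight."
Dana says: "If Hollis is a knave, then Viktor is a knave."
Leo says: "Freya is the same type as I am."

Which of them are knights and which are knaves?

Hollis: knight, Viktor: knave, Freya: knight, Dana: knight, Leo: knave

Consider Hollis. Suppose Hollis is a knave.
Then no assignment of the remaining roles makes every statement match its speaker's type — contradiction.
So Hollis is a knight.
With that fixed, Dana's statement is true, so Dana is a knight.
With that fixed, Freya's statement is true, so Freya is a knight.
Consider Viktor. Suppose Viktor is a knight.
Then Hollis's statement comes out false, contradicting Hollis being a knight.
So Viktor is a knave.
Consider Leo. Suppose Leo is a knight.
Then Viktor's statement comes out true, contradicting Viktor being a knave.
So Leo is a knave.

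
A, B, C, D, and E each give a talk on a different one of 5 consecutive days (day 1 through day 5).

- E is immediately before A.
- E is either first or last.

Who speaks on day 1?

E

With clue 1, A is ruled out for day 1.
With clues 1–2, B, C, and D are ruled out for day 1.
So day 1 is E.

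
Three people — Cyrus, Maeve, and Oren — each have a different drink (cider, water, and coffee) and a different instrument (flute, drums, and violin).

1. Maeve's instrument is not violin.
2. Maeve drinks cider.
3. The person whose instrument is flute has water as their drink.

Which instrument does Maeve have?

Clue 1 rules out violin for Maeve's instrument.
With clues 1–3, flute is impossible for Maeve's instrument.
That leaves drums.

drums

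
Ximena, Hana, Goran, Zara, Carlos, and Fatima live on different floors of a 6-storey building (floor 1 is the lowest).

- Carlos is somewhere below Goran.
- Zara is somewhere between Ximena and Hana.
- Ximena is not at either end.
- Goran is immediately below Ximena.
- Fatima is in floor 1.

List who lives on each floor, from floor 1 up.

From clue 1: Goran is in {2,3,4,5,6}.
From clues 1–2: Zara is in {2,3,4,5}.
From clues 1–3: Ximena is in {2,3,4,5}.
From clues 1–4: Ximena is in {3,4,5}.
From clues 1–5: Fatima → floor 1, Carlos → floor 2, Goran → floor 3, Ximena → floor 4, Zara → floor 5, Hana → floor 6.

Fatima, Carlos, Goran, Ximena, Zara, Hana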